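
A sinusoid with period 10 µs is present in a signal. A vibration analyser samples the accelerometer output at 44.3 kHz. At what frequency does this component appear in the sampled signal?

T = 10 µs → f = 1/T = 100 kHz.
100 kHz mod fs = 11.4 kHz.
11.4 kHz ≤ fs/2 = 22.15 kHz, appears at 11.4 kHz.

11.4 kHz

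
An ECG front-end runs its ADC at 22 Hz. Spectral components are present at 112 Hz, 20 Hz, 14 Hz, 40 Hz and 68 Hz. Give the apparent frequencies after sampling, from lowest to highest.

fs/2 = 11 Hz.
112 Hz mod fs = 2 Hz.
2 Hz ≤ fs/2 = 11 Hz, appears at 2 Hz.
20 Hz > fs/2 = 11 Hz, folds to fs − 20 Hz = 2 Hz.
14 Hz > fs/2 = 11 Hz, folds to fs − 14 Hz = 8 Hz.
40 Hz mod fs = 18 Hz.
18 Hz > fs/2 = 11 Hz, folds to fs − 18 Hz = 4 Hz.
68 Hz mod fs = 2 Hz.
2 Hz ≤ fs/2 = 11 Hz, appears at 2 Hz.
Distinct values: {2 Hz, 4 Hz, 8 Hz}.

2 Hz, 4 Hz, 8 Hz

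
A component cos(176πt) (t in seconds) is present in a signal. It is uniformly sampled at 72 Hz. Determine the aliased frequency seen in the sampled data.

ω = 176π rad/s → f = ω/(2π) = 88 Hz.
88 Hz mod fs = 16 Hz.
16 Hz ≤ fs/2 = 36 Hz, appears at 16 Hz.

16 Hz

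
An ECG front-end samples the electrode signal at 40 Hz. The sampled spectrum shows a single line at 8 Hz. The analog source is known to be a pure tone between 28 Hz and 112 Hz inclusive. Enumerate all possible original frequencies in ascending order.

Frequencies that alias to 8 Hz are k·fs ± 8 Hz for integer k ≥ 0.
k=0: 8 Hz.
k=1: 32 Hz, 48 Hz.
k=2: 72 Hz, 88 Hz.
k=3: 112 Hz, 128 Hz.
k=4: 152 Hz, 168 Hz.
Within [28 Hz, 112 Hz]: 32 Hz, 48 Hz, 72 Hz, 88 Hz, 112 Hz.

32 Hz, 48 Hz, 72 Hz, 88 Hz, 112 Hz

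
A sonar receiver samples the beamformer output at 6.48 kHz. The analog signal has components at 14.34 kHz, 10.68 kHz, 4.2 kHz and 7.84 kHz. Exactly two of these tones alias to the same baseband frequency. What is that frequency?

fs/2 = 3.24 kHz.
14.34 kHz mod fs = 1.38 kHz.
1.38 kHz ≤ fs/2 = 3.24 kHz, appears at 1.38 kHz.
10.68 kHz mod fs = 4.2 kHz.
4.2 kHz > fs/2 = 3.24 kHz, folds to fs − 4.2 kHz = 2.28 kHz.
4.2 kHz > fs/2 = 3.24 kHz, folds to fs − 4.2 kHz = 2.28 kHz.
7.84 kHz mod fs = 1.36 kHz.
1.36 kHz ≤ fs/2 = 3.24 kHz, appears at 1.36 kHz.
4.2 kHz and 10.68 kHz both map to 2.28 kHz.

2.28 kHz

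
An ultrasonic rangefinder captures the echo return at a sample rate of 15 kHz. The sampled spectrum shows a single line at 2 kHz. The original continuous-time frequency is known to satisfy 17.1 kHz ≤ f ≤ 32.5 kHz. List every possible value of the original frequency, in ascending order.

28 kHz, 32 kHz

Frequencies that alias to 2 kHz are k·fs ± 2 kHz for integer k ≥ 0.
k=0: 2 kHz.
k=1: 13 kHz, 17 kHz.
k=2: 28 kHz, 32 kHz.
k=3: 43 kHz, 47 kHz.
Within [17.1 kHz, 32.5 kHz]: 28 kHz, 32 kHz.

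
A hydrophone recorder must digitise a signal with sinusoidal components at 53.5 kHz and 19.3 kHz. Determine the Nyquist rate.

107 kHz

Highest-frequency component: 53.5 kHz.
Nyquist rate = 2 × 53.5 kHz = 107 kHz.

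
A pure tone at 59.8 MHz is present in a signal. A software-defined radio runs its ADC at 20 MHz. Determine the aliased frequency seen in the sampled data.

59.8 MHz mod fs = 19.8 MHz.
19.8 MHz > fs/2 = 10 MHz, folds to fs − 19.8 MHz = 0.2 MHz.

0.2 MHz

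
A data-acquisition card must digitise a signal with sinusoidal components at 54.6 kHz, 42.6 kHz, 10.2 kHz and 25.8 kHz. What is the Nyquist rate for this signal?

Highest-frequency component: 54.6 kHz.
Nyquist rate = 2 × 54.6 kHz = 109.2 kHz.

109.2 kHz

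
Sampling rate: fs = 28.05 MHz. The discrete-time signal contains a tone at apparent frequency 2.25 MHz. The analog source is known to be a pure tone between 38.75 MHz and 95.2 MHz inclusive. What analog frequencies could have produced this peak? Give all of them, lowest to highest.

53.85 MHz, 58.35 MHz, 81.9 MHz, 86.4 MHz

Frequencies that alias to 2.25 MHz are k·fs ± 2.25 MHz for integer k ≥ 0.
k=0: 2.25 MHz.
k=1: 25.8 MHz, 30.3 MHz.
k=2: 53.85 MHz, 58.35 MHz.
k=3: 81.9 MHz, 86.4 MHz.
k=4: 109.95 MHz, 114.45 MHz.
Within [38.75 MHz, 95.2 MHz]: 53.85 MHz, 58.35 MHz, 81.9 MHz, 86.4 MHz.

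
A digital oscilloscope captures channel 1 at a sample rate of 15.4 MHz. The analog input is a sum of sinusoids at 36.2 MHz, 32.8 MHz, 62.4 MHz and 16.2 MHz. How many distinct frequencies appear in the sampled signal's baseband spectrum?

3

fs/2 = 7.7 MHz.
36.2 MHz mod fs = 5.4 MHz.
5.4 MHz ≤ fs/2 = 7.7 MHz, appears at 5.4 MHz.
32.8 MHz mod fs = 2 MHz.
2 MHz ≤ fs/2 = 7.7 MHz, appears at 2 MHz.
62.4 MHz mod fs = 0.8 MHz.
0.8 MHz ≤ fs/2 = 7.7 MHz, appears at 0.8 MHz.
16.2 MHz mod fs = 0.8 MHz.
0.8 MHz ≤ fs/2 = 7.7 MHz, appears at 0.8 MHz.
Distinct values: {0.8 MHz, 2 MHz, 5.4 MHz} → 3.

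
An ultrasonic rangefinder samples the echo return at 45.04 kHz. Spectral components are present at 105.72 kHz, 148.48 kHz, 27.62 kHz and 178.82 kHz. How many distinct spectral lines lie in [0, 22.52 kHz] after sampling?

fs/2 = 22.52 kHz.
105.72 kHz mod fs = 15.64 kHz.
15.64 kHz ≤ fs/2 = 22.52 kHz, appears at 15.64 kHz.
148.48 kHz mod fs = 13.36 kHz.
13.36 kHz ≤ fs/2 = 22.52 kHz, appears at 13.36 kHz.
27.62 kHz > fs/2 = 22.52 kHz, folds to fs − 27.62 kHz = 17.42 kHz.
178.82 kHz mod fs = 43.7 kHz.
43.7 kHz > fs/2 = 22.52 kHz, folds to fs − 43.7 kHz = 1.34 kHz.
Distinct values: {1.34 kHz, 13.36 kHz, 15.64 kHz, 17.42 kHz} → 4.

4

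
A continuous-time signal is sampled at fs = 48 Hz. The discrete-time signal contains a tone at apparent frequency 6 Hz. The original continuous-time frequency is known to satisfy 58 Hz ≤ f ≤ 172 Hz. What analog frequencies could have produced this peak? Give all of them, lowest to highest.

90 Hz, 102 Hz, 138 Hz, 150 Hz

Frequencies that alias to 6 Hz are k·fs ± 6 Hz for integer k ≥ 0.
k=0: 6 Hz.
k=1: 42 Hz, 54 Hz.
k=2: 90 Hz, 102 Hz.
k=3: 138 Hz, 150 Hz.
k=4: 186 Hz, 198 Hz.
Within [58 Hz, 172 Hz]: 90 Hz, 102 Hz, 138 Hz, 150 Hz.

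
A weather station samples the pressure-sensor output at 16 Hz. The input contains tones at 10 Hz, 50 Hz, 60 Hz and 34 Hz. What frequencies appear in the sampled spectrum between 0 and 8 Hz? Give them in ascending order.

2 Hz, 4 Hz, 6 Hz

fs/2 = 8 Hz.
10 Hz > fs/2 = 8 Hz, folds to fs − 10 Hz = 6 Hz.
50 Hz mod fs = 2 Hz.
2 Hz ≤ fs/2 = 8 Hz, appears at 2 Hz.
60 Hz mod fs = 12 Hz.
12 Hz > fs/2 = 8 Hz, folds to fs − 12 Hz = 4 Hz.
34 Hz mod fs = 2 Hz.
2 Hz ≤ fs/2 = 8 Hz, appears at 2 Hz.
Distinct values: {2 Hz, 4 Hz, 6 Hz}.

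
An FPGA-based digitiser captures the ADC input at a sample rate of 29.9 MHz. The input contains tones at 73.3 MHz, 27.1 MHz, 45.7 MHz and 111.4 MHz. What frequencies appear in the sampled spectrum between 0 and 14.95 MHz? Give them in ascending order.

2.8 MHz, 8.2 MHz, 13.5 MHz, 14.1 MHz

fs/2 = 14.95 MHz.
73.3 MHz mod fs = 13.5 MHz.
13.5 MHz ≤ fs/2 = 14.95 MHz, appears at 13.5 MHz.
27.1 MHz > fs/2 = 14.95 MHz, folds to fs − 27.1 MHz = 2.8 MHz.
45.7 MHz mod fs = 15.8 MHz.
15.8 MHz > fs/2 = 14.95 MHz, folds to fs − 15.8 MHz = 14.1 MHz.
111.4 MHz mod fs = 21.7 MHz.
21.7 MHz > fs/2 = 14.95 MHz, folds to fs − 21.7 MHz = 8.2 MHz.
Distinct values: {2.8 MHz, 8.2 MHz, 13.5 MHz, 14.1 MHz}.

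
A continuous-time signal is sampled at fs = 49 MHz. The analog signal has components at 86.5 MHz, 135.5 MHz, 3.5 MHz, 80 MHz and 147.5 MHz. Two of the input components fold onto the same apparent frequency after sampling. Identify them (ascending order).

fs/2 = 24.5 MHz.
86.5 MHz mod fs = 37.5 MHz.
37.5 MHz > fs/2 = 24.5 MHz, folds to fs − 37.5 MHz = 11.5 MHz.
135.5 MHz mod fs = 37.5 MHz.
37.5 MHz > fs/2 = 24.5 MHz, folds to fs − 37.5 MHz = 11.5 MHz.
3.5 MHz ≤ fs/2 = 24.5 MHz, passes unchanged.
80 MHz mod fs = 31 MHz.
31 MHz > fs/2 = 24.5 MHz, folds to fs − 31 MHz = 18 MHz.
147.5 MHz mod fs = 0.5 MHz.
0.5 MHz ≤ fs/2 = 24.5 MHz, appears at 0.5 MHz.
86.5 MHz and 135.5 MHz both map to 11.5 MHz.

86.5 MHz, 135.5 MHz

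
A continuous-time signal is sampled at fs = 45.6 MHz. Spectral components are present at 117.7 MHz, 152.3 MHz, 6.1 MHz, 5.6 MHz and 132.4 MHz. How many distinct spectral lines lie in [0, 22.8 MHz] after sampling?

fs/2 = 22.8 MHz.
117.7 MHz mod fs = 26.5 MHz.
26.5 MHz > fs/2 = 22.8 MHz, folds to fs − 26.5 MHz = 19.1 MHz.
152.3 MHz mod fs = 15.5 MHz.
15.5 MHz ≤ fs/2 = 22.8 MHz, appears at 15.5 MHz.
6.1 MHz ≤ fs/2 = 22.8 MHz, passes unchanged.
5.6 MHz ≤ fs/2 = 22.8 MHz, passes unchanged.
132.4 MHz mod fs = 41.2 MHz.
41.2 MHz > fs/2 = 22.8 MHz, folds to fs − 41.2 MHz = 4.4 MHz.
Distinct values: {4.4 MHz, 5.6 MHz, 6.1 MHz, 15.5 MHz, 19.1 MHz} → 5.

5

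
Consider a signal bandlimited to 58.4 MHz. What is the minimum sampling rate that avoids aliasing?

Nyquist rate = 2 × 58.4 MHz = 116.8 MHz.

116.8 MHz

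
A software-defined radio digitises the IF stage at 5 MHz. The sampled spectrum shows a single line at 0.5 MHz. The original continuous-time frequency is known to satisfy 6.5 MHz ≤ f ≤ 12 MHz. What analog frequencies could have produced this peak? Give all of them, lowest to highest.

9.5 MHz, 10.5 MHz

Frequencies that alias to 0.5 MHz are k·fs ± 0.5 MHz for integer k ≥ 0.
k=0: 0.5 MHz.
k=1: 4.5 MHz, 5.5 MHz.
k=2: 9.5 MHz, 10.5 MHz.
k=3: 14.5 MHz, 15.5 MHz.
Within [6.5 MHz, 12 MHz]: 9.5 MHz, 10.5 MHz.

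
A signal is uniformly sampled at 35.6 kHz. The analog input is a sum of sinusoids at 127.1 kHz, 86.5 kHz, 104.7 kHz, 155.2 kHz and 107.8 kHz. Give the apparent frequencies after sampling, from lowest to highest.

1 kHz, 2.1 kHz, 12.8 kHz, 15.3 kHz

fs/2 = 17.8 kHz.
127.1 kHz mod fs = 20.3 kHz.
20.3 kHz > fs/2 = 17.8 kHz, folds to fs − 20.3 kHz = 15.3 kHz.
86.5 kHz mod fs = 15.3 kHz.
15.3 kHz ≤ fs/2 = 17.8 kHz, appears at 15.3 kHz.
104.7 kHz mod fs = 33.5 kHz.
33.5 kHz > fs/2 = 17.8 kHz, folds to fs − 33.5 kHz = 2.1 kHz.
155.2 kHz mod fs = 12.8 kHz.
12.8 kHz ≤ fs/2 = 17.8 kHz, appears at 12.8 kHz.
107.8 kHz mod fs = 1 kHz.
1 kHz ≤ fs/2 = 17.8 kHz, appears at 1 kHz.
Distinct values: {1 kHz, 2.1 kHz, 12.8 kHz, 15.3 kHz}.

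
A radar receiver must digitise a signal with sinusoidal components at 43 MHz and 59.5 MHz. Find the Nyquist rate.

Highest-frequency component: 59.5 MHz.
Nyquist rate = 2 × 59.5 MHz = 119 MHz.

119 MHz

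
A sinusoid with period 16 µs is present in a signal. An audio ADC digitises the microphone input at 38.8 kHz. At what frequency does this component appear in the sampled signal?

T = 16 µs → f = 1/T = 62.5 kHz.
62.5 kHz mod fs = 23.7 kHz.
23.7 kHz > fs/2 = 19.4 kHz, folds to fs − 23.7 kHz = 15.1 kHz.

15.1 kHz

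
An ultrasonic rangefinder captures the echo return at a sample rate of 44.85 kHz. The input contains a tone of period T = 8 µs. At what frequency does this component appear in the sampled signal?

T = 8 µs → f = 1/T = 125 kHz.
125 kHz mod fs = 35.3 kHz.
35.3 kHz > fs/2 = 22.425 kHz, folds to fs − 35.3 kHz = 9.55 kHz.

9.55 kHz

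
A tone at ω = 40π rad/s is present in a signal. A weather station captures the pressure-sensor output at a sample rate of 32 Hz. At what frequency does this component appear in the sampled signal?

ω = 40π rad/s → f = ω/(2π) = 20 Hz.
20 Hz > fs/2 = 16 Hz, folds to fs − 20 Hz = 12 Hz.

12 Hz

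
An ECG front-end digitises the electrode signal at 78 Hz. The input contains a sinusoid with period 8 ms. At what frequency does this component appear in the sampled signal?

T = 8 ms → f = 1/T = 125 Hz.
125 Hz mod fs = 47 Hz.
47 Hz > fs/2 = 39 Hz, folds to fs − 47 Hz = 31 Hz.

31 Hz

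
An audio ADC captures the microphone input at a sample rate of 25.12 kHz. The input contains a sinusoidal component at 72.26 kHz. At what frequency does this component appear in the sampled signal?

3.1 kHz

72.26 kHz mod fs = 22.02 kHz.
22.02 kHz > fs/2 = 12.56 kHz, folds to fs − 22.02 kHz = 3.1 kHz.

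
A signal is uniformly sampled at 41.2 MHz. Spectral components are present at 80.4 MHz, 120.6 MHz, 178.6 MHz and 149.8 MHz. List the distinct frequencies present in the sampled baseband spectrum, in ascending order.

fs/2 = 20.6 MHz.
80.4 MHz mod fs = 39.2 MHz.
39.2 MHz > fs/2 = 20.6 MHz, folds to fs − 39.2 MHz = 2 MHz.
120.6 MHz mod fs = 38.2 MHz.
38.2 MHz > fs/2 = 20.6 MHz, folds to fs − 38.2 MHz = 3 MHz.
178.6 MHz mod fs = 13.8 MHz.
13.8 MHz ≤ fs/2 = 20.6 MHz, appears at 13.8 MHz.
149.8 MHz mod fs = 26.2 MHz.
26.2 MHz > fs/2 = 20.6 MHz, folds to fs − 26.2 MHz = 15 MHz.
Distinct values: {2 MHz, 3 MHz, 13.8 MHz, 15 MHz}.

2 MHz, 3 MHz, 13.8 MHz, 15 MHz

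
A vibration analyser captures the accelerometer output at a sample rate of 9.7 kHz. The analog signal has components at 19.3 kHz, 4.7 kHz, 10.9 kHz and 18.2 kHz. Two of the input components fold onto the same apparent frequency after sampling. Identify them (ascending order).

fs/2 = 4.85 kHz.
19.3 kHz mod fs = 9.6 kHz.
9.6 kHz > fs/2 = 4.85 kHz, folds to fs − 9.6 kHz = 0.1 kHz.
4.7 kHz ≤ fs/2 = 4.85 kHz, passes unchanged.
10.9 kHz mod fs = 1.2 kHz.
1.2 kHz ≤ fs/2 = 4.85 kHz, appears at 1.2 kHz.
18.2 kHz mod fs = 8.5 kHz.
8.5 kHz > fs/2 = 4.85 kHz, folds to fs − 8.5 kHz = 1.2 kHz.
10.9 kHz and 18.2 kHz both map to 1.2 kHz.

10.9 kHz, 18.2 kHz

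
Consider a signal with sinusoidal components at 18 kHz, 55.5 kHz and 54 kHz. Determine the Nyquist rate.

111 kHz

Highest-frequency component: 55.5 kHz.
Nyquist rate = 2 × 55.5 kHz = 111 kHz.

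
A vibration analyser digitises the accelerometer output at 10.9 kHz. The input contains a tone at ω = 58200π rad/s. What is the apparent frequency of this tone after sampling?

3.6 kHz

ω = 58200π rad/s → f = ω/(2π) = 29100 Hz = 29.1 kHz.
29.1 kHz mod fs = 7.3 kHz.
7.3 kHz > fs/2 = 5.45 kHz, folds to fs − 7.3 kHz = 3.6 kHz.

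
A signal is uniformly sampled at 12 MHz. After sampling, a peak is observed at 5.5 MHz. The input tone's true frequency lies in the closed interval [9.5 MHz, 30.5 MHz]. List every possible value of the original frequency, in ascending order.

Frequencies that alias to 5.5 MHz are k·fs ± 5.5 MHz for integer k ≥ 0.
k=0: 5.5 MHz.
k=1: 6.5 MHz, 17.5 MHz.
k=2: 18.5 MHz, 29.5 MHz.
k=3: 30.5 MHz, 41.5 MHz.
k=4: 42.5 MHz, 53.5 MHz.
Within [9.5 MHz, 30.5 MHz]: 17.5 MHz, 18.5 MHz, 29.5 MHz, 30.5 MHz.

17.5 MHz, 18.5 MHz, 29.5 MHz, 30.5 MHz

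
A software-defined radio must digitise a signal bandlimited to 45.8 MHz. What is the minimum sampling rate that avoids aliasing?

91.6 MHz

Nyquist rate = 2 × 45.8 MHz = 91.6 MHz.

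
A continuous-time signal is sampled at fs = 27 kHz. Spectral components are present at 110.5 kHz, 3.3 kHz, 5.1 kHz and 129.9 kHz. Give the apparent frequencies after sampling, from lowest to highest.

2.5 kHz, 3.3 kHz, 5.1 kHz

fs/2 = 13.5 kHz.
110.5 kHz mod fs = 2.5 kHz.
2.5 kHz ≤ fs/2 = 13.5 kHz, appears at 2.5 kHz.
3.3 kHz ≤ fs/2 = 13.5 kHz, passes unchanged.
5.1 kHz ≤ fs/2 = 13.5 kHz, passes unchanged.
129.9 kHz mod fs = 21.9 kHz.
21.9 kHz > fs/2 = 13.5 kHz, folds to fs − 21.9 kHz = 5.1 kHz.
Distinct values: {2.5 kHz, 3.3 kHz, 5.1 kHz}.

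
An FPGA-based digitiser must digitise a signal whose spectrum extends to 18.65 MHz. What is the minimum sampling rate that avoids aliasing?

37.3 MHz

Nyquist rate = 2 × 18.65 MHz = 37.3 MHz.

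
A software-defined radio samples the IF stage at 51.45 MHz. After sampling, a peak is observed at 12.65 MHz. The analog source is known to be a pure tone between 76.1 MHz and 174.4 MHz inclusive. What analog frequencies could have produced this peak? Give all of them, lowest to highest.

90.25 MHz, 115.55 MHz, 141.7 MHz, 167 MHz

Frequencies that alias to 12.65 MHz are k·fs ± 12.65 MHz for integer k ≥ 0.
k=0: 12.65 MHz.
k=1: 38.8 MHz, 64.1 MHz.
k=2: 90.25 MHz, 115.55 MHz.
k=3: 141.7 MHz, 167 MHz.
k=4: 193.15 MHz, 218.45 MHz.
Within [76.1 MHz, 174.4 MHz]: 90.25 MHz, 115.55 MHz, 141.7 MHz, 167 MHz.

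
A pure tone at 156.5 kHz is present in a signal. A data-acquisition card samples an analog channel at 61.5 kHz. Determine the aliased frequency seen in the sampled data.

28 kHz

156.5 kHz mod fs = 33.5 kHz.
33.5 kHz > fs/2 = 30.75 kHz, folds to fs − 33.5 kHz = 28 kHz.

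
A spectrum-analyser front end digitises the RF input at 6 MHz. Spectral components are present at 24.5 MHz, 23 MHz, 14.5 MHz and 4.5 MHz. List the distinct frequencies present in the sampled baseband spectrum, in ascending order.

fs/2 = 3 MHz.
24.5 MHz mod fs = 0.5 MHz.
0.5 MHz ≤ fs/2 = 3 MHz, appears at 0.5 MHz.
23 MHz mod fs = 5 MHz.
5 MHz > fs/2 = 3 MHz, folds to fs − 5 MHz = 1 MHz.
14.5 MHz mod fs = 2.5 MHz.
2.5 MHz ≤ fs/2 = 3 MHz, appears at 2.5 MHz.
4.5 MHz > fs/2 = 3 MHz, folds to fs − 4.5 MHz = 1.5 MHz.
Distinct values: {0.5 MHz, 1 MHz, 1.5 MHz, 2.5 MHz}.

0.5 MHz, 1 MHz, 1.5 MHz, 2.5 MHz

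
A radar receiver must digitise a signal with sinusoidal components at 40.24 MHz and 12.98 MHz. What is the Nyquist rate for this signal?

Highest-frequency component: 40.24 MHz.
Nyquist rate = 2 × 40.24 MHz = 80.48 MHz.

80.48 MHz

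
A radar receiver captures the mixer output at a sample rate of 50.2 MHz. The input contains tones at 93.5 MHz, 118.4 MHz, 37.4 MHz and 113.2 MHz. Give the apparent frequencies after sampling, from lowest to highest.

fs/2 = 25.1 MHz.
93.5 MHz mod fs = 43.3 MHz.
43.3 MHz > fs/2 = 25.1 MHz, folds to fs − 43.3 MHz = 6.9 MHz.
118.4 MHz mod fs = 18 MHz.
18 MHz ≤ fs/2 = 25.1 MHz, appears at 18 MHz.
37.4 MHz > fs/2 = 25.1 MHz, folds to fs − 37.4 MHz = 12.8 MHz.
113.2 MHz mod fs = 12.8 MHz.
12.8 MHz ≤ fs/2 = 25.1 MHz, appears at 12.8 MHz.
Distinct values: {6.9 MHz, 12.8 MHz, 18 MHz}.

6.9 MHz, 12.8 MHz, 18 MHz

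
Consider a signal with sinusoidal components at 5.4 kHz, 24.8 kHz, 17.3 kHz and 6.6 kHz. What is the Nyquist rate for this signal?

49.6 kHz

Highest-frequency component: 24.8 kHz.
Nyquist rate = 2 × 24.8 kHz = 49.6 kHz.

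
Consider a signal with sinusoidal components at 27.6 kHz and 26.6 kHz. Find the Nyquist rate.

55.2 kHz

Highest-frequency component: 27.6 kHz.
Nyquist rate = 2 × 27.6 kHz = 55.2 kHz.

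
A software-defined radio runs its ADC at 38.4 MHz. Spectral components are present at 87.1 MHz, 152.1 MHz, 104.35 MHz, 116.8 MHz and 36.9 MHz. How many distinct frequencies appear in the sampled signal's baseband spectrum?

4

fs/2 = 19.2 MHz.
87.1 MHz mod fs = 10.3 MHz.
10.3 MHz ≤ fs/2 = 19.2 MHz, appears at 10.3 MHz.
152.1 MHz mod fs = 36.9 MHz.
36.9 MHz > fs/2 = 19.2 MHz, folds to fs − 36.9 MHz = 1.5 MHz.
104.35 MHz mod fs = 27.55 MHz.
27.55 MHz > fs/2 = 19.2 MHz, folds to fs − 27.55 MHz = 10.85 MHz.
116.8 MHz mod fs = 1.6 MHz.
1.6 MHz ≤ fs/2 = 19.2 MHz, appears at 1.6 MHz.
36.9 MHz > fs/2 = 19.2 MHz, folds to fs − 36.9 MHz = 1.5 MHz.
Distinct values: {1.5 MHz, 1.6 MHz, 10.3 MHz, 10.85 MHz} → 4.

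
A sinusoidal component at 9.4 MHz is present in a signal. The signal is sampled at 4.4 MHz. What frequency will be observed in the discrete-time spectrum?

9.4 MHz mod fs = 0.6 MHz.
0.6 MHz ≤ fs/2 = 2.2 MHz, appears at 0.6 MHz.

0.6 MHz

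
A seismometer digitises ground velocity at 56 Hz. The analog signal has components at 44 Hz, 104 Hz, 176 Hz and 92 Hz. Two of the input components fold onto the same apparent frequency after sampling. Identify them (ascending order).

104 Hz, 176 Hz

fs/2 = 28 Hz.
44 Hz > fs/2 = 28 Hz, folds to fs − 44 Hz = 12 Hz.
104 Hz mod fs = 48 Hz.
48 Hz > fs/2 = 28 Hz, folds to fs − 48 Hz = 8 Hz.
176 Hz mod fs = 8 Hz.
8 Hz ≤ fs/2 = 28 Hz, appears at 8 Hz.
92 Hz mod fs = 36 Hz.
36 Hz > fs/2 = 28 Hz, folds to fs − 36 Hz = 20 Hz.
104 Hz and 176 Hz both map to 8 Hz.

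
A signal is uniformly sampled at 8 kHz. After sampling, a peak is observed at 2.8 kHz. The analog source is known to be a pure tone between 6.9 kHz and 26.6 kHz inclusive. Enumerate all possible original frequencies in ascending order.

Frequencies that alias to 2.8 kHz are k·fs ± 2.8 kHz for integer k ≥ 0.
k=0: 2.8 kHz.
k=1: 5.2 kHz, 10.8 kHz.
k=2: 13.2 kHz, 18.8 kHz.
k=3: 21.2 kHz, 26.8 kHz.
k=4: 29.2 kHz, 34.8 kHz.
Within [6.9 kHz, 26.6 kHz]: 10.8 kHz, 13.2 kHz, 18.8 kHz, 21.2 kHz.

10.8 kHz, 13.2 kHz, 18.8 kHz, 21.2 kHz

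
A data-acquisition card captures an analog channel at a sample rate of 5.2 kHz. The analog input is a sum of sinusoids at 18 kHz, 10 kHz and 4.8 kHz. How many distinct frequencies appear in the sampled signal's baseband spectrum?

fs/2 = 2.6 kHz.
18 kHz mod fs = 2.4 kHz.
2.4 kHz ≤ fs/2 = 2.6 kHz, appears at 2.4 kHz.
10 kHz mod fs = 4.8 kHz.
4.8 kHz > fs/2 = 2.6 kHz, folds to fs − 4.8 kHz = 0.4 kHz.
4.8 kHz > fs/2 = 2.6 kHz, folds to fs − 4.8 kHz = 0.4 kHz.
Distinct values: {0.4 kHz, 2.4 kHz} → 2.

2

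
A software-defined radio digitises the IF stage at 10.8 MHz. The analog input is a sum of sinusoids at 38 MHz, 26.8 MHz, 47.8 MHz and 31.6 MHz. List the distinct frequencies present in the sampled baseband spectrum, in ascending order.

0.8 MHz, 4.6 MHz, 5.2 MHz

fs/2 = 5.4 MHz.
38 MHz mod fs = 5.6 MHz.
5.6 MHz > fs/2 = 5.4 MHz, folds to fs − 5.6 MHz = 5.2 MHz.
26.8 MHz mod fs = 5.2 MHz.
5.2 MHz ≤ fs/2 = 5.4 MHz, appears at 5.2 MHz.
47.8 MHz mod fs = 4.6 MHz.
4.6 MHz ≤ fs/2 = 5.4 MHz, appears at 4.6 MHz.
31.6 MHz mod fs = 10 MHz.
10 MHz > fs/2 = 5.4 MHz, folds to fs − 10 MHz = 0.8 MHz.
Distinct values: {0.8 MHz, 4.6 MHz, 5.2 MHz}.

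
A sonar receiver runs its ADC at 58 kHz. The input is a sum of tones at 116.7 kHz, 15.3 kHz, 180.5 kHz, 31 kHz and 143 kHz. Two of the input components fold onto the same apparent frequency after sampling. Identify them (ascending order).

fs/2 = 29 kHz.
116.7 kHz mod fs = 0.7 kHz.
0.7 kHz ≤ fs/2 = 29 kHz, appears at 0.7 kHz.
15.3 kHz ≤ fs/2 = 29 kHz, passes unchanged.
180.5 kHz mod fs = 6.5 kHz.
6.5 kHz ≤ fs/2 = 29 kHz, appears at 6.5 kHz.
31 kHz > fs/2 = 29 kHz, folds to fs − 31 kHz = 27 kHz.
143 kHz mod fs = 27 kHz.
27 kHz ≤ fs/2 = 29 kHz, appears at 27 kHz.
31 kHz and 143 kHz both map to 27 kHz.

31 kHz, 143 kHz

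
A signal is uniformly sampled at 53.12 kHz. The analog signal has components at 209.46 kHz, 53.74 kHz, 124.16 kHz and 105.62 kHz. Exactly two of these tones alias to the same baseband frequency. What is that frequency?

fs/2 = 26.56 kHz.
209.46 kHz mod fs = 50.1 kHz.
50.1 kHz > fs/2 = 26.56 kHz, folds to fs − 50.1 kHz = 3.02 kHz.
53.74 kHz mod fs = 0.62 kHz.
0.62 kHz ≤ fs/2 = 26.56 kHz, appears at 0.62 kHz.
124.16 kHz mod fs = 17.92 kHz.
17.92 kHz ≤ fs/2 = 26.56 kHz, appears at 17.92 kHz.
105.62 kHz mod fs = 52.5 kHz.
52.5 kHz > fs/2 = 26.56 kHz, folds to fs − 52.5 kHz = 0.62 kHz.
53.74 kHz and 105.62 kHz both map to 0.62 kHz.

0.62 kHz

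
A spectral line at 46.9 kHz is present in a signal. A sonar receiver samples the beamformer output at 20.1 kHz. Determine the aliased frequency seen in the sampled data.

46.9 kHz mod fs = 6.7 kHz.
6.7 kHz ≤ fs/2 = 10.05 kHz, appears at 6.7 kHz.

6.7 kHz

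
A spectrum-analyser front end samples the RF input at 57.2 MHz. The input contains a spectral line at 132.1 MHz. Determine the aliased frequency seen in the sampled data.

17.7 MHz

132.1 MHz mod fs = 17.7 MHz.
17.7 MHz ≤ fs/2 = 28.6 MHz, appears at 17.7 MHz.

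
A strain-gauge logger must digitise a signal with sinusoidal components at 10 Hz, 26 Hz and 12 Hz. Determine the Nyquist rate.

Highest-frequency component: 26 Hz.
Nyquist rate = 2 × 26 Hz = 52 Hz.

52 Hz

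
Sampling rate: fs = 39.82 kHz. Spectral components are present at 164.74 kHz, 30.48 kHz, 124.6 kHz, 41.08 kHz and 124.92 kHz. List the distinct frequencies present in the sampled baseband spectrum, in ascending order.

1.26 kHz, 5.14 kHz, 5.46 kHz, 9.34 kHz

fs/2 = 19.91 kHz.
164.74 kHz mod fs = 5.46 kHz.
5.46 kHz ≤ fs/2 = 19.91 kHz, appears at 5.46 kHz.
30.48 kHz > fs/2 = 19.91 kHz, folds to fs − 30.48 kHz = 9.34 kHz.
124.6 kHz mod fs = 5.14 kHz.
5.14 kHz ≤ fs/2 = 19.91 kHz, appears at 5.14 kHz.
41.08 kHz mod fs = 1.26 kHz.
1.26 kHz ≤ fs/2 = 19.91 kHz, appears at 1.26 kHz.
124.92 kHz mod fs = 5.46 kHz.
5.46 kHz ≤ fs/2 = 19.91 kHz, appears at 5.46 kHz.
Distinct values: {1.26 kHz, 5.14 kHz, 5.46 kHz, 9.34 kHz}.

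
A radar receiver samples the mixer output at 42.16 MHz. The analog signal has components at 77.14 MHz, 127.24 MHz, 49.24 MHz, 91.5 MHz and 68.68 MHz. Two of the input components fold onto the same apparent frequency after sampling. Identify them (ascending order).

77.14 MHz, 91.5 MHz

fs/2 = 21.08 MHz.
77.14 MHz mod fs = 34.98 MHz.
34.98 MHz > fs/2 = 21.08 MHz, folds to fs − 34.98 MHz = 7.18 MHz.
127.24 MHz mod fs = 0.76 MHz.
0.76 MHz ≤ fs/2 = 21.08 MHz, appears at 0.76 MHz.
49.24 MHz mod fs = 7.08 MHz.
7.08 MHz ≤ fs/2 = 21.08 MHz, appears at 7.08 MHz.
91.5 MHz mod fs = 7.18 MHz.
7.18 MHz ≤ fs/2 = 21.08 MHz, appears at 7.18 MHz.
68.68 MHz mod fs = 26.52 MHz.
26.52 MHz > fs/2 = 21.08 MHz, folds to fs − 26.52 MHz = 15.64 MHz.
77.14 MHz and 91.5 MHz both map to 7.18 MHz.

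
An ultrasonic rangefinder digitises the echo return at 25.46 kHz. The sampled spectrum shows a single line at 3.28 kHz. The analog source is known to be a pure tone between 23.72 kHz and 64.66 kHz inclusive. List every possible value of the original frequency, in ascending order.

28.74 kHz, 47.64 kHz, 54.2 kHz

Frequencies that alias to 3.28 kHz are k·fs ± 3.28 kHz for integer k ≥ 0.
k=0: 3.28 kHz.
k=1: 22.18 kHz, 28.74 kHz.
k=2: 47.64 kHz, 54.2 kHz.
k=3: 73.1 kHz, 79.66 kHz.
Within [23.72 kHz, 64.66 kHz]: 28.74 kHz, 47.64 kHz, 54.2 kHz.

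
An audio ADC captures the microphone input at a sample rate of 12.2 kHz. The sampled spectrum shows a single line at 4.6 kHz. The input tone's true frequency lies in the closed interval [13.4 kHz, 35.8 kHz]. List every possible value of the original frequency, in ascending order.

Frequencies that alias to 4.6 kHz are k·fs ± 4.6 kHz for integer k ≥ 0.
k=0: 4.6 kHz.
k=1: 7.6 kHz, 16.8 kHz.
k=2: 19.8 kHz, 29 kHz.
k=3: 32 kHz, 41.2 kHz.
k=4: 44.2 kHz, 53.4 kHz.
Within [13.4 kHz, 35.8 kHz]: 16.8 kHz, 19.8 kHz, 29 kHz, 32 kHz.

16.8 kHz, 19.8 kHz, 29 kHz, 32 kHz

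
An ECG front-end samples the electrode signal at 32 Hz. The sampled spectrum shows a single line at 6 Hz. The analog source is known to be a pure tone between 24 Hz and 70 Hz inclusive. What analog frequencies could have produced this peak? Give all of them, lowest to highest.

Frequencies that alias to 6 Hz are k·fs ± 6 Hz for integer k ≥ 0.
k=0: 6 Hz.
k=1: 26 Hz, 38 Hz.
k=2: 58 Hz, 70 Hz.
k=3: 90 Hz, 102 Hz.
Within [24 Hz, 70 Hz]: 26 Hz, 38 Hz, 58 Hz, 70 Hz.

26 Hz, 38 Hz, 58 Hz, 70 Hz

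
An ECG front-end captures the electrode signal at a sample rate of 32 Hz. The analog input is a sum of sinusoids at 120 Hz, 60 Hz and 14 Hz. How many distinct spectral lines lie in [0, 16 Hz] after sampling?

3

fs/2 = 16 Hz.
120 Hz mod fs = 24 Hz.
24 Hz > fs/2 = 16 Hz, folds to fs − 24 Hz = 8 Hz.
60 Hz mod fs = 28 Hz.
28 Hz > fs/2 = 16 Hz, folds to fs − 28 Hz = 4 Hz.
14 Hz ≤ fs/2 = 16 Hz, passes unchanged.
Distinct values: {4 Hz, 8 Hz, 14 Hz} → 3.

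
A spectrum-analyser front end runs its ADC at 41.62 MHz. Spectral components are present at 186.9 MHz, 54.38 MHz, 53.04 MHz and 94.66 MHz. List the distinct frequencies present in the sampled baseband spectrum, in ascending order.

11.42 MHz, 12.76 MHz, 20.42 MHz

fs/2 = 20.81 MHz.
186.9 MHz mod fs = 20.42 MHz.
20.42 MHz ≤ fs/2 = 20.81 MHz, appears at 20.42 MHz.
54.38 MHz mod fs = 12.76 MHz.
12.76 MHz ≤ fs/2 = 20.81 MHz, appears at 12.76 MHz.
53.04 MHz mod fs = 11.42 MHz.
11.42 MHz ≤ fs/2 = 20.81 MHz, appears at 11.42 MHz.
94.66 MHz mod fs = 11.42 MHz.
11.42 MHz ≤ fs/2 = 20.81 MHz, appears at 11.42 MHz.
Distinct values: {11.42 MHz, 12.76 MHz, 20.42 MHz}.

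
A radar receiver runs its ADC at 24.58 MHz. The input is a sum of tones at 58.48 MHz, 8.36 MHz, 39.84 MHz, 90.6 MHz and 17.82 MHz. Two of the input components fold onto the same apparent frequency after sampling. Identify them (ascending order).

39.84 MHz, 58.48 MHz

fs/2 = 12.29 MHz.
58.48 MHz mod fs = 9.32 MHz.
9.32 MHz ≤ fs/2 = 12.29 MHz, appears at 9.32 MHz.
8.36 MHz ≤ fs/2 = 12.29 MHz, passes unchanged.
39.84 MHz mod fs = 15.26 MHz.
15.26 MHz > fs/2 = 12.29 MHz, folds to fs − 15.26 MHz = 9.32 MHz.
90.6 MHz mod fs = 16.86 MHz.
16.86 MHz > fs/2 = 12.29 MHz, folds to fs − 16.86 MHz = 7.72 MHz.
17.82 MHz > fs/2 = 12.29 MHz, folds to fs − 17.82 MHz = 6.76 MHz.
39.84 MHz and 58.48 MHz both map to 9.32 MHz.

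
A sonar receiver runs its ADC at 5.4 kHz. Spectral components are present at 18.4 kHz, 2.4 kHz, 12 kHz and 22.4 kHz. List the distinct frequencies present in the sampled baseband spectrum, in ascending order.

0.8 kHz, 1.2 kHz, 2.2 kHz, 2.4 kHz

fs/2 = 2.7 kHz.
18.4 kHz mod fs = 2.2 kHz.
2.2 kHz ≤ fs/2 = 2.7 kHz, appears at 2.2 kHz.
2.4 kHz ≤ fs/2 = 2.7 kHz, passes unchanged.
12 kHz mod fs = 1.2 kHz.
1.2 kHz ≤ fs/2 = 2.7 kHz, appears at 1.2 kHz.
22.4 kHz mod fs = 0.8 kHz.
0.8 kHz ≤ fs/2 = 2.7 kHz, appears at 0.8 kHz.
Distinct values: {0.8 kHz, 1.2 kHz, 2.2 kHz, 2.4 kHz}.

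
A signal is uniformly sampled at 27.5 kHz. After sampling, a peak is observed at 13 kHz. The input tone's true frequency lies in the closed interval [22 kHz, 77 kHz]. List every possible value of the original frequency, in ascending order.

40.5 kHz, 42 kHz, 68 kHz, 69.5 kHz

Frequencies that alias to 13 kHz are k·fs ± 13 kHz for integer k ≥ 0.
k=0: 13 kHz.
k=1: 14.5 kHz, 40.5 kHz.
k=2: 42 kHz, 68 kHz.
k=3: 69.5 kHz, 95.5 kHz.
k=4: 97 kHz, 123 kHz.
Within [22 kHz, 77 kHz]: 40.5 kHz, 42 kHz, 68 kHz, 69.5 kHz.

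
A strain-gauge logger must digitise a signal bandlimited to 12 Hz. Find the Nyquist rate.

Nyquist rate = 2 × 12 Hz = 24 Hz.

24 Hz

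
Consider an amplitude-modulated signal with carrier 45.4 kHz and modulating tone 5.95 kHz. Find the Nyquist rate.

102.7 kHz

AM sidebands sit at fc ± fm = 39.45 kHz and 51.35 kHz.
Highest-frequency component: 51.35 kHz.
Nyquist rate = 2 × 51.35 kHz = 102.7 kHz.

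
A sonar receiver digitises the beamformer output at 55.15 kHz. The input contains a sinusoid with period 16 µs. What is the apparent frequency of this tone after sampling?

7.35 kHz

T = 16 µs → f = 1/T = 62.5 kHz.
62.5 kHz mod fs = 7.35 kHz.
7.35 kHz ≤ fs/2 = 27.575 kHz, appears at 7.35 kHz.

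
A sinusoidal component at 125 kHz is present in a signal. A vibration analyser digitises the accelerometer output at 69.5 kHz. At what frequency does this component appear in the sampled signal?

14 kHz

125 kHz mod fs = 55.5 kHz.
55.5 kHz > fs/2 = 34.75 kHz, folds to fs − 55.5 kHz = 14 kHz.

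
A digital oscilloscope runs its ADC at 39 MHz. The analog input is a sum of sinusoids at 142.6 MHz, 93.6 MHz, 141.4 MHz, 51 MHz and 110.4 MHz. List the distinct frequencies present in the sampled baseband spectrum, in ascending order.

6.6 MHz, 12 MHz, 13.4 MHz, 14.6 MHz, 15.6 MHz

fs/2 = 19.5 MHz.
142.6 MHz mod fs = 25.6 MHz.
25.6 MHz > fs/2 = 19.5 MHz, folds to fs − 25.6 MHz = 13.4 MHz.
93.6 MHz mod fs = 15.6 MHz.
15.6 MHz ≤ fs/2 = 19.5 MHz, appears at 15.6 MHz.
141.4 MHz mod fs = 24.4 MHz.
24.4 MHz > fs/2 = 19.5 MHz, folds to fs − 24.4 MHz = 14.6 MHz.
51 MHz mod fs = 12 MHz.
12 MHz ≤ fs/2 = 19.5 MHz, appears at 12 MHz.
110.4 MHz mod fs = 32.4 MHz.
32.4 MHz > fs/2 = 19.5 MHz, folds to fs − 32.4 MHz = 6.6 MHz.
Distinct values: {6.6 MHz, 12 MHz, 13.4 MHz, 14.6 MHz, 15.6 MHz}.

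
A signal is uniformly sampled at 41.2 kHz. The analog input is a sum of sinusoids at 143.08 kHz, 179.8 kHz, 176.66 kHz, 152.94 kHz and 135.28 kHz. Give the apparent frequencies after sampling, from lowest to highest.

fs/2 = 20.6 kHz.
143.08 kHz mod fs = 19.48 kHz.
19.48 kHz ≤ fs/2 = 20.6 kHz, appears at 19.48 kHz.
179.8 kHz mod fs = 15 kHz.
15 kHz ≤ fs/2 = 20.6 kHz, appears at 15 kHz.
176.66 kHz mod fs = 11.86 kHz.
11.86 kHz ≤ fs/2 = 20.6 kHz, appears at 11.86 kHz.
152.94 kHz mod fs = 29.34 kHz.
29.34 kHz > fs/2 = 20.6 kHz, folds to fs − 29.34 kHz = 11.86 kHz.
135.28 kHz mod fs = 11.68 kHz.
11.68 kHz ≤ fs/2 = 20.6 kHz, appears at 11.68 kHz.
Distinct values: {11.68 kHz, 11.86 kHz, 15 kHz, 19.48 kHz}.

11.68 kHz, 11.86 kHz, 15 kHz, 19.48 kHz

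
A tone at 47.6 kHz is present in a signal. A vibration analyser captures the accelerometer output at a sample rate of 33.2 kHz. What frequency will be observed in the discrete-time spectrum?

14.4 kHz

47.6 kHz mod fs = 14.4 kHz.
14.4 kHz ≤ fs/2 = 16.6 kHz, appears at 14.4 kHz.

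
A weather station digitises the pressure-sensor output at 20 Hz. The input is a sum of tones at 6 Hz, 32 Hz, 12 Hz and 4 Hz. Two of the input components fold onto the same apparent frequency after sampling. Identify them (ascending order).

fs/2 = 10 Hz.
6 Hz ≤ fs/2 = 10 Hz, passes unchanged.
32 Hz mod fs = 12 Hz.
12 Hz > fs/2 = 10 Hz, folds to fs − 12 Hz = 8 Hz.
12 Hz > fs/2 = 10 Hz, folds to fs − 12 Hz = 8 Hz.
4 Hz ≤ fs/2 = 10 Hz, passes unchanged.
12 Hz and 32 Hz both map to 8 Hz.

12 Hz, 32 Hz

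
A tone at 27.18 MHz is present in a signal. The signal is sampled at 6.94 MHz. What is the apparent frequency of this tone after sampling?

27.18 MHz mod fs = 6.36 MHz.
6.36 MHz > fs/2 = 3.47 MHz, folds to fs − 6.36 MHz = 0.58 MHz.

0.58 MHz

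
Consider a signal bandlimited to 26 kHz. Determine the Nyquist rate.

52 kHz

Nyquist rate = 2 × 26 kHz = 52 kHz.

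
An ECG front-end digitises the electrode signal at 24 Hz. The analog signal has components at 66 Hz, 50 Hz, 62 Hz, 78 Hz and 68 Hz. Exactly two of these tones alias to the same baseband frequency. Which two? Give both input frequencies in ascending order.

66 Hz, 78 Hz

fs/2 = 12 Hz.
66 Hz mod fs = 18 Hz.
18 Hz > fs/2 = 12 Hz, folds to fs − 18 Hz = 6 Hz.
50 Hz mod fs = 2 Hz.
2 Hz ≤ fs/2 = 12 Hz, appears at 2 Hz.
62 Hz mod fs = 14 Hz.
14 Hz > fs/2 = 12 Hz, folds to fs − 14 Hz = 10 Hz.
78 Hz mod fs = 6 Hz.
6 Hz ≤ fs/2 = 12 Hz, appears at 6 Hz.
68 Hz mod fs = 20 Hz.
20 Hz > fs/2 = 12 Hz, folds to fs − 20 Hz = 4 Hz.
66 Hz and 78 Hz both map to 6 Hz.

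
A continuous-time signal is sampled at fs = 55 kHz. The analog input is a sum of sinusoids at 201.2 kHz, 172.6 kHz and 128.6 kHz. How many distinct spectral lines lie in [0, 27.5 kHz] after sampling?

3

fs/2 = 27.5 kHz.
201.2 kHz mod fs = 36.2 kHz.
36.2 kHz > fs/2 = 27.5 kHz, folds to fs − 36.2 kHz = 18.8 kHz.
172.6 kHz mod fs = 7.6 kHz.
7.6 kHz ≤ fs/2 = 27.5 kHz, appears at 7.6 kHz.
128.6 kHz mod fs = 18.6 kHz.
18.6 kHz ≤ fs/2 = 27.5 kHz, appears at 18.6 kHz.
Distinct values: {7.6 kHz, 18.6 kHz, 18.8 kHz} → 3.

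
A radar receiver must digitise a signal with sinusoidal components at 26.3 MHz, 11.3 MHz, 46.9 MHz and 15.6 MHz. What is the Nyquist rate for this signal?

93.8 MHz

Highest-frequency component: 46.9 MHz.
Nyquist rate = 2 × 46.9 MHz = 93.8 MHz.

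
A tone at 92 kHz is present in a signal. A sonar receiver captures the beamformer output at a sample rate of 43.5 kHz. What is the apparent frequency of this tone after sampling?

92 kHz mod fs = 5 kHz.
5 kHz ≤ fs/2 = 21.75 kHz, appears at 5 kHz.

5 kHz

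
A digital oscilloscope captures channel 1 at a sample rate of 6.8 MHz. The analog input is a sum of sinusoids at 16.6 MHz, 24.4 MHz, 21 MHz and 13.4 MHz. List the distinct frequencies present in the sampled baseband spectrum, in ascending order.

0.2 MHz, 0.6 MHz, 2.8 MHz, 3 MHz

fs/2 = 3.4 MHz.
16.6 MHz mod fs = 3 MHz.
3 MHz ≤ fs/2 = 3.4 MHz, appears at 3 MHz.
24.4 MHz mod fs = 4 MHz.
4 MHz > fs/2 = 3.4 MHz, folds to fs − 4 MHz = 2.8 MHz.
21 MHz mod fs = 0.6 MHz.
0.6 MHz ≤ fs/2 = 3.4 MHz, appears at 0.6 MHz.
13.4 MHz mod fs = 6.6 MHz.
6.6 MHz > fs/2 = 3.4 MHz, folds to fs − 6.6 MHz = 0.2 MHz.
Distinct values: {0.2 MHz, 0.6 MHz, 2.8 MHz, 3 MHz}.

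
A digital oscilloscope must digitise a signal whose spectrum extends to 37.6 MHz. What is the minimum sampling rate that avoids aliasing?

75.2 MHz

Nyquist rate = 2 × 37.6 MHz = 75.2 MHz.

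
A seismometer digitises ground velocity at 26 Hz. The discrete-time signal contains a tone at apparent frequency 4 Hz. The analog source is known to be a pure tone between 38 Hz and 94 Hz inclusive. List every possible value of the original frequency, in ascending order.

48 Hz, 56 Hz, 74 Hz, 82 Hz

Frequencies that alias to 4 Hz are k·fs ± 4 Hz for integer k ≥ 0.
k=0: 4 Hz.
k=1: 22 Hz, 30 Hz.
k=2: 48 Hz, 56 Hz.
k=3: 74 Hz, 82 Hz.
k=4: 100 Hz, 108 Hz.
Within [38 Hz, 94 Hz]: 48 Hz, 56 Hz, 74 Hz, 82 Hz.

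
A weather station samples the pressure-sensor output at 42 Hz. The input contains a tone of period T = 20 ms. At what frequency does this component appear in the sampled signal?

8 Hz

T = 20 ms → f = 1/T = 50 Hz.
50 Hz mod fs = 8 Hz.
8 Hz ≤ fs/2 = 21 Hz, appears at 8 Hz.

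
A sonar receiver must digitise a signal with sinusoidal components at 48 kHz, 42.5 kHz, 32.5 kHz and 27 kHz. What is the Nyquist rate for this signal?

Highest-frequency component: 48 kHz.
Nyquist rate = 2 × 48 kHz = 96 kHz.

96 kHz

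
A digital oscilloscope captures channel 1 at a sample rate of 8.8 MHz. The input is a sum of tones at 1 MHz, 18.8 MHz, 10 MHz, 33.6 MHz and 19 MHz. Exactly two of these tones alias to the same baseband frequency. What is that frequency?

1.2 MHz

fs/2 = 4.4 MHz.
1 MHz ≤ fs/2 = 4.4 MHz, passes unchanged.
18.8 MHz mod fs = 1.2 MHz.
1.2 MHz ≤ fs/2 = 4.4 MHz, appears at 1.2 MHz.
10 MHz mod fs = 1.2 MHz.
1.2 MHz ≤ fs/2 = 4.4 MHz, appears at 1.2 MHz.
33.6 MHz mod fs = 7.2 MHz.
7.2 MHz > fs/2 = 4.4 MHz, folds to fs − 7.2 MHz = 1.6 MHz.
19 MHz mod fs = 1.4 MHz.
1.4 MHz ≤ fs/2 = 4.4 MHz, appears at 1.4 MHz.
10 MHz and 18.8 MHz both map to 1.2 MHz.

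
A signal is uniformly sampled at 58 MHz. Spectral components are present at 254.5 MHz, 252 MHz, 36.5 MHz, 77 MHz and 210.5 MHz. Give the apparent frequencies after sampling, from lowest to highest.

fs/2 = 29 MHz.
254.5 MHz mod fs = 22.5 MHz.
22.5 MHz ≤ fs/2 = 29 MHz, appears at 22.5 MHz.
252 MHz mod fs = 20 MHz.
20 MHz ≤ fs/2 = 29 MHz, appears at 20 MHz.
36.5 MHz > fs/2 = 29 MHz, folds to fs − 36.5 MHz = 21.5 MHz.
77 MHz mod fs = 19 MHz.
19 MHz ≤ fs/2 = 29 MHz, appears at 19 MHz.
210.5 MHz mod fs = 36.5 MHz.
36.5 MHz > fs/2 = 29 MHz, folds to fs − 36.5 MHz = 21.5 MHz.
Distinct values: {19 MHz, 20 MHz, 21.5 MHz, 22.5 MHz}.

19 MHz, 20 MHz, 21.5 MHz, 22.5 MHz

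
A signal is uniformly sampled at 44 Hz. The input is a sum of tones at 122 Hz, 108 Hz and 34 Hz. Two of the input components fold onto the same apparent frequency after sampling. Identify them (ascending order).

fs/2 = 22 Hz.
122 Hz mod fs = 34 Hz.
34 Hz > fs/2 = 22 Hz, folds to fs − 34 Hz = 10 Hz.
108 Hz mod fs = 20 Hz.
20 Hz ≤ fs/2 = 22 Hz, appears at 20 Hz.
34 Hz > fs/2 = 22 Hz, folds to fs − 34 Hz = 10 Hz.
34 Hz and 122 Hz both map to 10 Hz.

34 Hz, 122 Hz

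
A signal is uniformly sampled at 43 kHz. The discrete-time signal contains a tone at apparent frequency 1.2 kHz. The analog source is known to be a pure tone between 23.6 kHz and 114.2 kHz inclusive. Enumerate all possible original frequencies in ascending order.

Frequencies that alias to 1.2 kHz are k·fs ± 1.2 kHz for integer k ≥ 0.
k=0: 1.2 kHz.
k=1: 41.8 kHz, 44.2 kHz.
k=2: 84.8 kHz, 87.2 kHz.
k=3: 127.8 kHz, 130.2 kHz.
Within [23.6 kHz, 114.2 kHz]: 41.8 kHz, 44.2 kHz, 84.8 kHz, 87.2 kHz.

41.8 kHz, 44.2 kHz, 84.8 kHz, 87.2 kHz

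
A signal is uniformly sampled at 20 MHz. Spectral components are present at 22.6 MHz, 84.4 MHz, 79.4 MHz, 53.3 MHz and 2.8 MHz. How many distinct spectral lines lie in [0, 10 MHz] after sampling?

fs/2 = 10 MHz.
22.6 MHz mod fs = 2.6 MHz.
2.6 MHz ≤ fs/2 = 10 MHz, appears at 2.6 MHz.
84.4 MHz mod fs = 4.4 MHz.
4.4 MHz ≤ fs/2 = 10 MHz, appears at 4.4 MHz.
79.4 MHz mod fs = 19.4 MHz.
19.4 MHz > fs/2 = 10 MHz, folds to fs − 19.4 MHz = 0.6 MHz.
53.3 MHz mod fs = 13.3 MHz.
13.3 MHz > fs/2 = 10 MHz, folds to fs − 13.3 MHz = 6.7 MHz.
2.8 MHz ≤ fs/2 = 10 MHz, passes unchanged.
Distinct values: {0.6 MHz, 2.6 MHz, 2.8 MHz, 4.4 MHz, 6.7 MHz} → 5.

5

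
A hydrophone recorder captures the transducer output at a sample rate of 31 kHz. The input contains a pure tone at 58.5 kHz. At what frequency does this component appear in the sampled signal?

58.5 kHz mod fs = 27.5 kHz.
27.5 kHz > fs/2 = 15.5 kHz, folds to fs − 27.5 kHz = 3.5 kHz.

3.5 kHz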